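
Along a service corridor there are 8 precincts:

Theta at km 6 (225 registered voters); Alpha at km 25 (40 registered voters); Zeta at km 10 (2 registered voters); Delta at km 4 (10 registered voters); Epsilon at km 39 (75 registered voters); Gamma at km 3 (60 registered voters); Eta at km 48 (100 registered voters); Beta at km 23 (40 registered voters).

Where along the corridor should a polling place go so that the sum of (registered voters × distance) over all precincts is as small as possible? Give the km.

For a sum of weighted absolute distances on a line, the optimum is the weighted median (not the mean). Total weight W = 552; half-weight = 276.
Sort by position and accumulate weight:
  km 3 (Gamma, w=60) → cum 60
  km 4 (Delta, w=10) → cum 70
  km 6 (Theta, w=225) → cum 295  ≥ 276 → median here
  km 10 (Zeta, w=2) → cum 297
  km 23 (Beta, w=40) → cum 337
  km 25 (Alpha, w=40) → cum 377
  km 39 (Epsilon, w=75) → cum 452
  km 48 (Eta, w=100) → cum 552
Optimal location: km 6.

x = 6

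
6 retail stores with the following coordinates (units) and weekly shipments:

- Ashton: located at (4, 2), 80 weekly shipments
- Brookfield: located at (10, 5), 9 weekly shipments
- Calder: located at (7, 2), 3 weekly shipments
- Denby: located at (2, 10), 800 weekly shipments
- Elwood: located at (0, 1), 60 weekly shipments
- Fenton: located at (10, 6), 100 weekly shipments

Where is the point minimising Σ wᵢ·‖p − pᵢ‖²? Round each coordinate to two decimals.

(2.88, 8.43)

The minimiser of Σwᵢ‖p−pᵢ‖² is the weighted centroid p* = (Σwᵢpᵢ)/(Σwᵢ).
Σwᵢ = 1052.
Σwᵢxᵢ = 80·4 + 9·10 + 3·7 + 800·2 + 60·0 + 100·10 = 3031.
Σwᵢyᵢ = 80·2 + 9·5 + 3·2 + 800·10 + 60·1 + 100·6 = 8871.
x* = 3031/1052 = 2.88, y* = 8871/1052 = 8.43.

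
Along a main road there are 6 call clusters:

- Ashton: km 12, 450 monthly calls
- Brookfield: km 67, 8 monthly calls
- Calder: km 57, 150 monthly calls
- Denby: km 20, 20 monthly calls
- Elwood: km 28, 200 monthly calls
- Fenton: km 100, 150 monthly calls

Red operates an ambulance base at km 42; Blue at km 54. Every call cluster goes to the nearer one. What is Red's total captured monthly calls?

The indifferent point is the midpoint (42+54)/2 = 48; call clusters left of it (closer to Red at 42) go to Red, those right go to Blue.
  Ashton at 12 (w=450) → Red
  Denby at 20 (w=20) → Red
  Elwood at 28 (w=200) → Red
  Calder at 57 (w=150) → Blue
  Brookfield at 67 (w=8) → Blue
  Fenton at 100 (w=150) → Blue
Red captures 670; Blue captures 308.

670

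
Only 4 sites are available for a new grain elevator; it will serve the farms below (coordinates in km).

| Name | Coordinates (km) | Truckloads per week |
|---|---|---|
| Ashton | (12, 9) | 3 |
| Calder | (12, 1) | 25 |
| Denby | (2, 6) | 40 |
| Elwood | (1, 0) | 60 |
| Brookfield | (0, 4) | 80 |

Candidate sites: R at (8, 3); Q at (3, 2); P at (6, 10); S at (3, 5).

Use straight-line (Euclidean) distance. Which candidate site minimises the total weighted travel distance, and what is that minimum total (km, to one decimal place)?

Total weighted distance at each candidate:
  R (8, 3): total = 1503.7
  Q (3, 2): total = 883.7
  P (6, 10): total = 1864.6
  S (3, 5): total = 908.4
Minimum is at Q with total 883.7 km.

Q, total 883.7 km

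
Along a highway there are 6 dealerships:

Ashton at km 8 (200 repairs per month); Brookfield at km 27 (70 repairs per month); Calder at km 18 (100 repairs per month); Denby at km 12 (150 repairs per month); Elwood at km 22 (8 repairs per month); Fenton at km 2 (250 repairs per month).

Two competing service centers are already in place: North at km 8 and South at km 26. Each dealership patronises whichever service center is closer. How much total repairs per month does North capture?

The indifferent point is the midpoint (8+26)/2 = 17; dealerships left of it (closer to North at 8) go to North, those right go to South.
  Fenton at 2 (w=250) → North
  Ashton at 8 (w=200) → North
  Denby at 12 (w=150) → North
  Calder at 18 (w=100) → South
  Elwood at 22 (w=8) → South
  Brookfield at 27 (w=70) → South
North captures 600; South captures 178.

600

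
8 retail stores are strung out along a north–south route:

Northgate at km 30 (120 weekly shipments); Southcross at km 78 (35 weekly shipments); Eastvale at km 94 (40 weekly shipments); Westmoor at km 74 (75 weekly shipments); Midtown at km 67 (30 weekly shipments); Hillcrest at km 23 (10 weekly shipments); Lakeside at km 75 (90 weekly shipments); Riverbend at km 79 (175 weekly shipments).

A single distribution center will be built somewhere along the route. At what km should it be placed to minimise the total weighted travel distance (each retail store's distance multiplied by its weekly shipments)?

For a sum of weighted absolute distances on a line, the optimum is the weighted median (not the mean). Total weight W = 575; half-weight = 287.5.
Sort by position and accumulate weight:
  km 23 (Hillcrest, w=10) → cum 10
  km 30 (Northgate, w=120) → cum 130
  km 67 (Midtown, w=30) → cum 160
  km 74 (Westmoor, w=75) → cum 235
  km 75 (Lakeside, w=90) → cum 325  ≥ 287.5 → median here
  km 78 (Southcross, w=35) → cum 360
  km 79 (Riverbend, w=175) → cum 535
  km 94 (Eastvale, w=40) → cum 575
Optimal location: km 75.

x = 75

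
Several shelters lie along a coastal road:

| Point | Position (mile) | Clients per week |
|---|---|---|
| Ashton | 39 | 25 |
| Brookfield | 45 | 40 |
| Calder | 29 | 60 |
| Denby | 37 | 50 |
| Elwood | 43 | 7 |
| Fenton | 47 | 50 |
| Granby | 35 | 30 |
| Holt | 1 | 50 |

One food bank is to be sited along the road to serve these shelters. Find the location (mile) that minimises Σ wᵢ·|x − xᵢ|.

For a sum of weighted absolute distances on a line, the optimum is the weighted median (not the mean). Total weight W = 312; half-weight = 156.
Sort by position and accumulate weight:
  mile 1 (Holt, w=50) → cum 50
  mile 29 (Calder, w=60) → cum 110
  mile 35 (Granby, w=30) → cum 140
  mile 37 (Denby, w=50) → cum 190  ≥ 156 → median here
  mile 39 (Ashton, w=25) → cum 215
  mile 43 (Elwood, w=7) → cum 222
  mile 45 (Brookfield, w=40) → cum 262
  mile 47 (Fenton, w=50) → cum 312
Optimal location: mile 37.

x = 37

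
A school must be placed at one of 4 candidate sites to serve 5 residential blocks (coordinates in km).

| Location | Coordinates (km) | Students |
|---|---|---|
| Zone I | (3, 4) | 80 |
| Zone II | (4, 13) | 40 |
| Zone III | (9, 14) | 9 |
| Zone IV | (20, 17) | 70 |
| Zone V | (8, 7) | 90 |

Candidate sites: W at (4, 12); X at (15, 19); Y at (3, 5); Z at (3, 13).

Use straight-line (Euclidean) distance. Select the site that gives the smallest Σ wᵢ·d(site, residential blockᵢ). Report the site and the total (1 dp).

Y, total 2441.1 km

Total weighted distance at each candidate:
  W (4, 12): total = 2483.1
  X (15, 19): total = 3735.5
  Y (3, 5): total = 2441.1
  Z (3, 13): total = 2740.2
Minimum is at Y with total 2441.1 km.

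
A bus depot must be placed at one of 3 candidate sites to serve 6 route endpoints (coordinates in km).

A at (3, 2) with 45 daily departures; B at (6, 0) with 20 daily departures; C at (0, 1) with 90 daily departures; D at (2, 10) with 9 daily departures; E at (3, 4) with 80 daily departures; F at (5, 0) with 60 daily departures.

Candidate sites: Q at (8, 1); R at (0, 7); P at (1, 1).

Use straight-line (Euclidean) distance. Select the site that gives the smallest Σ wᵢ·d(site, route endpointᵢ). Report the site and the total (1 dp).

P, total 909.9 km

Total weighted distance at each candidate:
  Q (8, 1): total = 1747.7
  R (0, 7): total = 1874.8
  P (1, 1): total = 909.9
Minimum is at P with total 909.9 km.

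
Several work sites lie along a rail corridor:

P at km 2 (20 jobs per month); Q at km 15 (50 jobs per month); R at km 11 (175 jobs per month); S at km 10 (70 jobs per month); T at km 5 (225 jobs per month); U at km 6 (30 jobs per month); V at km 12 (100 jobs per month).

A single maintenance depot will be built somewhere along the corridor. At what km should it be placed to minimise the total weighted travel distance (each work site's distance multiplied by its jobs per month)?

For a sum of weighted absolute distances on a line, the optimum is the weighted median (not the mean). Total weight W = 670; half-weight = 335.
Sort by position and accumulate weight:
  km 2 (P, w=20) → cum 20
  km 5 (T, w=225) → cum 245
  km 6 (U, w=30) → cum 275
  km 10 (S, w=70) → cum 345  ≥ 335 → median here
  km 11 (R, w=175) → cum 520
  km 12 (V, w=100) → cum 620
  km 15 (Q, w=50) → cum 670
Optimal location: km 10.

x = 10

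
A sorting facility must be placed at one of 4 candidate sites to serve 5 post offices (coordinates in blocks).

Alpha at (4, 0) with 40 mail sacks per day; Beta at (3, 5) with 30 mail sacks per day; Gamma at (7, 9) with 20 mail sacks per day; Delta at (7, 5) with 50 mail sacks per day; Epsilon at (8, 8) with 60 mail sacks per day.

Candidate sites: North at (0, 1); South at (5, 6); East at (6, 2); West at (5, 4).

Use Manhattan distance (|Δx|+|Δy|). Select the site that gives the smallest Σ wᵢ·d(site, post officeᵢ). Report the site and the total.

South, total 920 blocks

Total weighted distance at each candidate:
  North (0, 1): total = 2160
  South (5, 6): total = 920
  East (6, 2): total = 1180
  West (5, 4): total = 1000
Minimum is at South with total 920 blocks.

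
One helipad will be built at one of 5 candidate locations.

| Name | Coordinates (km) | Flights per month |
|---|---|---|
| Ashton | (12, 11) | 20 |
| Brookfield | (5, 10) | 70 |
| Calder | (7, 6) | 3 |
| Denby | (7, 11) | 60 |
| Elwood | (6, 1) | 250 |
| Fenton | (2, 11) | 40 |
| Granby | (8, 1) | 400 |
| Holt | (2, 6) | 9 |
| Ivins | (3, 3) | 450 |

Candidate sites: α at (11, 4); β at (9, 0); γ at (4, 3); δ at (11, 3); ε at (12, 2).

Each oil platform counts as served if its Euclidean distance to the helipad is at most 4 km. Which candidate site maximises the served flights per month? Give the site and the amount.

γ, covering 709

Coverage radius r = 4 km; a point is covered iff (Δx)²+(Δy)² ≤ 4² = 16.
  α (11, 4): covers {none} → 0
  β (9, 0): covers {Elwood, Granby} → 650
  γ (4, 3): covers {Elwood, Holt, Ivins} → 709
  δ (11, 3): covers {Granby} → 400
  ε (12, 2): covers {none} → 0
Maximum coverage at γ: 709 flights per month.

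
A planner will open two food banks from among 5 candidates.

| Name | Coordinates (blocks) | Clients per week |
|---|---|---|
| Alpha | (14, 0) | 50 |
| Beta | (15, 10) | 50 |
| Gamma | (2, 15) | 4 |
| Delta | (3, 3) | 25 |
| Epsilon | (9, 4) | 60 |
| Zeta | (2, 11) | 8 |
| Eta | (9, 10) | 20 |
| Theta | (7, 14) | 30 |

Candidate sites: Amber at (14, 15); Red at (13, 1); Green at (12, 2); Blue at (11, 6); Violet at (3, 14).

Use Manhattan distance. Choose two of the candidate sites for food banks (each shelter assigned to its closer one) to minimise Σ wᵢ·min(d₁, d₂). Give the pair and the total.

{Blue, Violet}, total 1645

Evaluate every pair (each demand assigned to the nearer of the two):
  {Blue, Violet}: total = 1645
  {Green, Violet}: total = 1660
  {Amber, Green}: total = 1666
  {Red, Blue}: total = 1679
  {Red, Violet}: total = 1705
  {Amber, Red}: total = 1736
  {Green, Blue}: total = 1754
  {Amber, Blue}: total = 1785
  {Red, Green}: total = 2174
  {Amber, Violet}: total = 2645
Best pair: {Blue, Violet} with total 1645.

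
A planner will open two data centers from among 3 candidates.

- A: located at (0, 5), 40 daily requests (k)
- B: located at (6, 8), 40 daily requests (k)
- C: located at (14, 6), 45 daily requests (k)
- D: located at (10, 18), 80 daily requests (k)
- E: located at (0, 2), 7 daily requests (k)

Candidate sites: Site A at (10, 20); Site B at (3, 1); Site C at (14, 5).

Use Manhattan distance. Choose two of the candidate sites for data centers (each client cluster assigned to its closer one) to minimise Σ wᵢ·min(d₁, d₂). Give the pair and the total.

{Site A, Site C}, total 1324

Evaluate every pair (each demand assigned to the nearer of the two):
  {Site A, Site C}: total = 1324
  {Site A, Site B}: total = 1588
  {Site B, Site C}: total = 2113
Best pair: {Site A, Site C} with total 1324.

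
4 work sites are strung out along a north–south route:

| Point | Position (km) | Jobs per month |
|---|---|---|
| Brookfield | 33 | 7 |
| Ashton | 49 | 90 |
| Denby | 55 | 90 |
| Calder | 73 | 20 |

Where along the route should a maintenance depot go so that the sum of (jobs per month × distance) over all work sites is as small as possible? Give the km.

x = 55

For a sum of weighted absolute distances on a line, the optimum is the weighted median (not the mean). Total weight W = 207; half-weight = 103.5.
Sort by position and accumulate weight:
  km 33 (Brookfield, w=7) → cum 7
  km 49 (Ashton, w=90) → cum 97
  km 55 (Denby, w=90) → cum 187  ≥ 103.5 → median here
  km 73 (Calder, w=20) → cum 207
Optimal location: km 55.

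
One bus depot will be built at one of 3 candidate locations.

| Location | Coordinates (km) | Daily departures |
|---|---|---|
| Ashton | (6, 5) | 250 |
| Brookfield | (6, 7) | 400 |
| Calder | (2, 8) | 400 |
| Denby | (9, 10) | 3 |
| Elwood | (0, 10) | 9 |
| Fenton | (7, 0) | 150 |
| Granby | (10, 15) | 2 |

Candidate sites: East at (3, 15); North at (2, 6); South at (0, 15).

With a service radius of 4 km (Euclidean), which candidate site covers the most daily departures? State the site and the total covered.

North, covering 400

Coverage radius r = 4 km; a point is covered iff (Δx)²+(Δy)² ≤ 4² = 16.
  East (3, 15): covers {none} → 0
  North (2, 6): covers {Calder} → 400
  South (0, 15): covers {none} → 0
Maximum coverage at North: 400 daily departures.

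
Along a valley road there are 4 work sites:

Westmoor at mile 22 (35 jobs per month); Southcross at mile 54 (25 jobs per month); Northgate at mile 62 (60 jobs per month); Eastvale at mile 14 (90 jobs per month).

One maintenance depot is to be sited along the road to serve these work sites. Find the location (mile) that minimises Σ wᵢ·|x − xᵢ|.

x = 22

For a sum of weighted absolute distances on a line, the optimum is the weighted median (not the mean). Total weight W = 210; half-weight = 105.
Sort by position and accumulate weight:
  mile 14 (Eastvale, w=90) → cum 90
  mile 22 (Westmoor, w=35) → cum 125  ≥ 105 → median here
  mile 54 (Southcross, w=25) → cum 150
  mile 62 (Northgate, w=60) → cum 210
Optimal location: mile 22.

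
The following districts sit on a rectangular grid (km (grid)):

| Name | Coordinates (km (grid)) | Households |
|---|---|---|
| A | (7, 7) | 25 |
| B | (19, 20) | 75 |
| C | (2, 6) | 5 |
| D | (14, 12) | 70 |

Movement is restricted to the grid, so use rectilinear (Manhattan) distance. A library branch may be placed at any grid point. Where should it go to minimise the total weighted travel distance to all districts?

Manhattan distance separates: Σwᵢ(|x−xᵢ|+|y−yᵢ|) = Σwᵢ|x−xᵢ| + Σwᵢ|y−yᵢ|, so x and y are optimised independently as 1-D weighted medians.
Total weight W = 175; half = 87.5.
x-coordinate, sorted with cumulative weight:
  x=2 (C, w=5) cum 5
  x=7 (A, w=25) cum 30
  x=14 (D, w=70) cum 100  ← median
  x=19 (B, w=75) cum 175
⇒ x* = 14
y-coordinate, sorted with cumulative weight:
  y=6 (C, w=5) cum 5
  y=7 (A, w=25) cum 30
  y=12 (D, w=70) cum 100  ← median
  y=20 (B, w=75) cum 175
⇒ y* = 12

(14, 12)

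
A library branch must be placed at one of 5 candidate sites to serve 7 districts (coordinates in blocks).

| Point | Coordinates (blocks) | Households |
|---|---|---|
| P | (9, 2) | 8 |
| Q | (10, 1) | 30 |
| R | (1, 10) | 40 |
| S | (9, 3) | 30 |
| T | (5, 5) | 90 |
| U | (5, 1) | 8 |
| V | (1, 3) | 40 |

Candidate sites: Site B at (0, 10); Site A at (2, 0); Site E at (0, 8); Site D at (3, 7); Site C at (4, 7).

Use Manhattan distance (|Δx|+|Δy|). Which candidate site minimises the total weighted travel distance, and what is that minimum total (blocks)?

Site C, total 1556 blocks

Total weighted distance at each candidate:
  Site B (0, 10): total = 2558
  Site A (2, 0): total = 1994
  Site E (0, 8): total = 2226
  Site D (3, 7): total = 1642
  Site C (4, 7): total = 1556
Minimum is at Site C with total 1556 blocks.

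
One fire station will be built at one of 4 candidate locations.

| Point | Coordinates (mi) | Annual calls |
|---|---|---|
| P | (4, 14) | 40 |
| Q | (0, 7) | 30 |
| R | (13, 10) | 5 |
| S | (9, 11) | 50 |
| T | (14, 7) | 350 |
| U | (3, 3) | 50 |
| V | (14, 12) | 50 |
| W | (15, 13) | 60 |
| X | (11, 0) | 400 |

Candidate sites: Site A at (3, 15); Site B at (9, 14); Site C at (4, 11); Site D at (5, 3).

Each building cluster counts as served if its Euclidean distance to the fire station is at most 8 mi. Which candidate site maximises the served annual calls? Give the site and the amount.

Coverage radius r = 8 mi; a point is covered iff (Δx)²+(Δy)² ≤ 8² = 64.
  Site A (3, 15): covers {P, S} → 90
  Site B (9, 14): covers {P, R, S, V, W} → 205
  Site C (4, 11): covers {P, Q, S} → 120
  Site D (5, 3): covers {Q, U, X} → 480
Maximum coverage at Site D: 480 annual calls.

Site D, covering 480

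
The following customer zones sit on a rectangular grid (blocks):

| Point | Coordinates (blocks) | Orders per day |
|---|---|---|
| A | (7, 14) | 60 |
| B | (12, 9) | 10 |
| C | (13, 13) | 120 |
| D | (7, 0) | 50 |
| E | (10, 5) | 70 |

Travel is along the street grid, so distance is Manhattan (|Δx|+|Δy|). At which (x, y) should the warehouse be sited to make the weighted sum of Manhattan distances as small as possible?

Manhattan distance separates: Σwᵢ(|x−xᵢ|+|y−yᵢ|) = Σwᵢ|x−xᵢ| + Σwᵢ|y−yᵢ|, so x and y are optimised independently as 1-D weighted medians.
Total weight W = 310; half = 155.
x-coordinate, sorted with cumulative weight:
  x=7 (A, w=60) cum 60
  x=7 (D, w=50) cum 110
  x=10 (E, w=70) cum 180  ← median
  x=12 (B, w=10) cum 190
  x=13 (C, w=120) cum 310
⇒ x* = 10
y-coordinate, sorted with cumulative weight:
  y=0 (D, w=50) cum 50
  y=5 (E, w=70) cum 120
  y=9 (B, w=10) cum 130
  y=13 (C, w=120) cum 250  ← median
  y=14 (A, w=60) cum 310
⇒ y* = 13

(10, 13)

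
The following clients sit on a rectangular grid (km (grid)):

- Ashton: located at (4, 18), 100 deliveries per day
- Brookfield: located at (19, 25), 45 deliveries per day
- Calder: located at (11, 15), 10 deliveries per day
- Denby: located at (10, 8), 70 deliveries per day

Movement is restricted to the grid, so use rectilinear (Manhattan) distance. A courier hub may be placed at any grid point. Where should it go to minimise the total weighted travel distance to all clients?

Manhattan distance separates: Σwᵢ(|x−xᵢ|+|y−yᵢ|) = Σwᵢ|x−xᵢ| + Σwᵢ|y−yᵢ|, so x and y are optimised independently as 1-D weighted medians.
Total weight W = 225; half = 112.5.
x-coordinate, sorted with cumulative weight:
  x=4 (Ashton, w=100) cum 100
  x=10 (Denby, w=70) cum 170  ← median
  x=11 (Calder, w=10) cum 180
  x=19 (Brookfield, w=45) cum 225
⇒ x* = 10
y-coordinate, sorted with cumulative weight:
  y=8 (Denby, w=70) cum 70
  y=15 (Calder, w=10) cum 80
  y=18 (Ashton, w=100) cum 180  ← median
  y=25 (Brookfield, w=45) cum 225
⇒ y* = 18

(10, 18)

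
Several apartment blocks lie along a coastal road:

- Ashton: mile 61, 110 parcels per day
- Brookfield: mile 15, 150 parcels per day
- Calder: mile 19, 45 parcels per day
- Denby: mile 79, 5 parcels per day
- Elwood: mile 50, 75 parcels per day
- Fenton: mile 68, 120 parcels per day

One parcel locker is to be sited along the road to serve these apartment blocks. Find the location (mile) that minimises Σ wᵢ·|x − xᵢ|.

For a sum of weighted absolute distances on a line, the optimum is the weighted median (not the mean). Total weight W = 505; half-weight = 252.5.
Sort by position and accumulate weight:
  mile 15 (Brookfield, w=150) → cum 150
  mile 19 (Calder, w=45) → cum 195
  mile 50 (Elwood, w=75) → cum 270  ≥ 252.5 → median here
  mile 61 (Ashton, w=110) → cum 380
  mile 68 (Fenton, w=120) → cum 500
  mile 79 (Denby, w=5) → cum 505
Optimal location: mile 50.

x = 50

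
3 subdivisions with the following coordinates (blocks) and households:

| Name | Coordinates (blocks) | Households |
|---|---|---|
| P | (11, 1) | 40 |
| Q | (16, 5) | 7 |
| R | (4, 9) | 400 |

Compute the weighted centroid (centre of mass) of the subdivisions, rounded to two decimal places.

(4.81, 8.22)

The minimiser of Σwᵢ‖p−pᵢ‖² is the weighted centroid p* = (Σwᵢpᵢ)/(Σwᵢ).
Σwᵢ = 447.
Σwᵢxᵢ = 40·11 + 7·16 + 400·4 = 2152.
Σwᵢyᵢ = 40·1 + 7·5 + 400·9 = 3675.
x* = 2152/447 = 4.81, y* = 3675/447 = 8.22.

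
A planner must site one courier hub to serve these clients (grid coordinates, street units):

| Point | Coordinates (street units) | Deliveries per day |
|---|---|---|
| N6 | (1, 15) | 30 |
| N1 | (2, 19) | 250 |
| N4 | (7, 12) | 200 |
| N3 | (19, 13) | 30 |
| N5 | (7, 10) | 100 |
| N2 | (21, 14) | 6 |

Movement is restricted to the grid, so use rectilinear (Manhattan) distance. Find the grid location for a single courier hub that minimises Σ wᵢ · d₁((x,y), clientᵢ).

Manhattan distance separates: Σwᵢ(|x−xᵢ|+|y−yᵢ|) = Σwᵢ|x−xᵢ| + Σwᵢ|y−yᵢ|, so x and y are optimised independently as 1-D weighted medians.
Total weight W = 616; half = 308.
x-coordinate, sorted with cumulative weight:
  x=1 (N6, w=30) cum 30
  x=2 (N1, w=250) cum 280
  x=7 (N4, w=200) cum 480  ← median
  x=7 (N5, w=100) cum 580
  x=19 (N3, w=30) cum 610
  x=21 (N2, w=6) cum 616
⇒ x* = 7
y-coordinate, sorted with cumulative weight:
  y=10 (N5, w=100) cum 100
  y=12 (N4, w=200) cum 300
  y=13 (N3, w=30) cum 330  ← median
  y=14 (N2, w=6) cum 336
  y=15 (N6, w=30) cum 366
  y=19 (N1, w=250) cum 616
⇒ y* = 13

(7, 13)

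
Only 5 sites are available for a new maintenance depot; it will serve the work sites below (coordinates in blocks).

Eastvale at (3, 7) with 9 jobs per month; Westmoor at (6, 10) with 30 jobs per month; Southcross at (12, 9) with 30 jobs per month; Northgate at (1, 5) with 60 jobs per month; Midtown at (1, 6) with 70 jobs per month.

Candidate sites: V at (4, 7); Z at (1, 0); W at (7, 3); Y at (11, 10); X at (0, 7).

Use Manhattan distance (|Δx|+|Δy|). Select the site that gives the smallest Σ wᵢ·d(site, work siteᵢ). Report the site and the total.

Total weighted distance at each candidate:
  V (4, 7): total = 1039
  Z (1, 0): total = 1851
  W (7, 3): total = 1752
  Y (11, 10): total = 2189
  X (0, 7): total = 1037
Minimum is at X with total 1037 blocks.

X, total 1037 blocks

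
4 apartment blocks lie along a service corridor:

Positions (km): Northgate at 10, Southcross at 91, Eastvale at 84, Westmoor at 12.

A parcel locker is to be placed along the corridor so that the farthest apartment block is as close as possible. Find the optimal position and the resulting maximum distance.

The 1-center on a line is the midpoint of the two extreme points: leftmost at 10, rightmost at 91.
Optimal location = (10 + 91)/2 = 50.5; maximum distance = (91 − 10)/2 = 40.5.

location 50.5, max distance 40.5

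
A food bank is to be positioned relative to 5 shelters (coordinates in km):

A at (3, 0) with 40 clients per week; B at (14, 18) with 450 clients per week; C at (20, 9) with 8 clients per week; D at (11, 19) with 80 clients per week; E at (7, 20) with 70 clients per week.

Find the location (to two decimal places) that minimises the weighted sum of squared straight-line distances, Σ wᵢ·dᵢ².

The minimiser of Σwᵢ‖p−pᵢ‖² is the weighted centroid p* = (Σwᵢpᵢ)/(Σwᵢ).
Σwᵢ = 648.
Σwᵢxᵢ = 40·3 + 450·14 + 8·20 + 80·11 + 70·7 = 7950.
Σwᵢyᵢ = 40·0 + 450·18 + 8·9 + 80·19 + 70·20 = 11092.
x* = 7950/648 = 12.27, y* = 11092/648 = 17.12.

(12.27, 17.12)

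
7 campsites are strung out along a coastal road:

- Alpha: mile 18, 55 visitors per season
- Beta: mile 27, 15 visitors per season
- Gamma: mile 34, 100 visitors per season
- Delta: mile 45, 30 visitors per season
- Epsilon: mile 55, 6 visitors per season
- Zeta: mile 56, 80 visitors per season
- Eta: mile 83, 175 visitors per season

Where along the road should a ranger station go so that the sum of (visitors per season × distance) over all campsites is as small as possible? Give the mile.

x = 56

For a sum of weighted absolute distances on a line, the optimum is the weighted median (not the mean). Total weight W = 461; half-weight = 230.5.
Sort by position and accumulate weight:
  mile 18 (Alpha, w=55) → cum 55
  mile 27 (Beta, w=15) → cum 70
  mile 34 (Gamma, w=100) → cum 170
  mile 45 (Delta, w=30) → cum 200
  mile 55 (Epsilon, w=6) → cum 206
  mile 56 (Zeta, w=80) → cum 286  ≥ 230.5 → median here
  mile 83 (Eta, w=175) → cum 461
Optimal location: mile 56.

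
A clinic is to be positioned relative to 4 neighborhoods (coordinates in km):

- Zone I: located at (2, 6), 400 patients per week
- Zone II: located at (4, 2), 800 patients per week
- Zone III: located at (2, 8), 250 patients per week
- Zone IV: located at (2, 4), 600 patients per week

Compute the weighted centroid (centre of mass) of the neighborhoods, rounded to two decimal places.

The minimiser of Σwᵢ‖p−pᵢ‖² is the weighted centroid p* = (Σwᵢpᵢ)/(Σwᵢ).
Σwᵢ = 2050.
Σwᵢxᵢ = 400·2 + 800·4 + 250·2 + 600·2 = 5700.
Σwᵢyᵢ = 400·6 + 800·2 + 250·8 + 600·4 = 8400.
x* = 5700/2050 = 2.78, y* = 8400/2050 = 4.10.

(2.78, 4.10)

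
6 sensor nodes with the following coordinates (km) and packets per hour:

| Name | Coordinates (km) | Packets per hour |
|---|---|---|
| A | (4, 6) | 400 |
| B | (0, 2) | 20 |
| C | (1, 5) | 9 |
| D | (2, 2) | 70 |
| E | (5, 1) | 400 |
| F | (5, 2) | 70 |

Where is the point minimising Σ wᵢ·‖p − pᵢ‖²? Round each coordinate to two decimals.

(4.23, 3.27)

The minimiser of Σwᵢ‖p−pᵢ‖² is the weighted centroid p* = (Σwᵢpᵢ)/(Σwᵢ).
Σwᵢ = 969.
Σwᵢxᵢ = 400·4 + 20·0 + 9·1 + 70·2 + 400·5 + 70·5 = 4099.
Σwᵢyᵢ = 400·6 + 20·2 + 9·5 + 70·2 + 400·1 + 70·2 = 3165.
x* = 4099/969 = 4.23, y* = 3165/969 = 3.27.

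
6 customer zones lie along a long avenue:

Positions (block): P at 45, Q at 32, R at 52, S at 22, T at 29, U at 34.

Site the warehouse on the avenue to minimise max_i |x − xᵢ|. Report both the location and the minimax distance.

The 1-center on a line is the midpoint of the two extreme points: leftmost at 22, rightmost at 52.
Optimal location = (22 + 52)/2 = 37; maximum distance = (52 − 22)/2 = 15.

location 37, max distance 15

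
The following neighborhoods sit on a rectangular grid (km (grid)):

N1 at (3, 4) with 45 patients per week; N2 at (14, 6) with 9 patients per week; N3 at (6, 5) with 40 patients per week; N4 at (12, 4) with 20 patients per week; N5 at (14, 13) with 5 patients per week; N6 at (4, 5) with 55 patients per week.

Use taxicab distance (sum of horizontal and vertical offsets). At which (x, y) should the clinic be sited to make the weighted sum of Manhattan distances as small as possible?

(4, 5)

Manhattan distance separates: Σwᵢ(|x−xᵢ|+|y−yᵢ|) = Σwᵢ|x−xᵢ| + Σwᵢ|y−yᵢ|, so x and y are optimised independently as 1-D weighted medians.
Total weight W = 174; half = 87.
x-coordinate, sorted with cumulative weight:
  x=3 (N1, w=45) cum 45
  x=4 (N6, w=55) cum 100  ← median
  x=6 (N3, w=40) cum 140
  x=12 (N4, w=20) cum 160
  x=14 (N2, w=9) cum 169
  x=14 (N5, w=5) cum 174
⇒ x* = 4
y-coordinate, sorted with cumulative weight:
  y=4 (N1, w=45) cum 45
  y=4 (N4, w=20) cum 65
  y=5 (N3, w=40) cum 105  ← median
  y=5 (N6, w=55) cum 160
  y=6 (N2, w=9) cum 169
  y=13 (N5, w=5) cum 174
⇒ y* = 5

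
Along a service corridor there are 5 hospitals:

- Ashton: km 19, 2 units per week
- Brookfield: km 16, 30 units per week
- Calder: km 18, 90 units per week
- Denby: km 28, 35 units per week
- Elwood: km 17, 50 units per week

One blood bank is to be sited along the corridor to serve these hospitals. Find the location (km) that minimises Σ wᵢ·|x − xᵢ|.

x = 18

For a sum of weighted absolute distances on a line, the optimum is the weighted median (not the mean). Total weight W = 207; half-weight = 103.5.
Sort by position and accumulate weight:
  km 16 (Brookfield, w=30) → cum 30
  km 17 (Elwood, w=50) → cum 80
  km 18 (Calder, w=90) → cum 170  ≥ 103.5 → median here
  km 19 (Ashton, w=2) → cum 172
  km 28 (Denby, w=35) → cum 207
Optimal location: km 18.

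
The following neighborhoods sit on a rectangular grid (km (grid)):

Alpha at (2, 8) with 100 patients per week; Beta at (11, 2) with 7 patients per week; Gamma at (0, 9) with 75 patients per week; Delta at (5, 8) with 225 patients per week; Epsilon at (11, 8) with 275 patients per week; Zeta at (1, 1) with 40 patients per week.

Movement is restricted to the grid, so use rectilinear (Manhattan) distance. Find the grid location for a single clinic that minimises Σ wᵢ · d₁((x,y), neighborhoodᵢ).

(5, 8)

Manhattan distance separates: Σwᵢ(|x−xᵢ|+|y−yᵢ|) = Σwᵢ|x−xᵢ| + Σwᵢ|y−yᵢ|, so x and y are optimised independently as 1-D weighted medians.
Total weight W = 722; half = 361.
x-coordinate, sorted with cumulative weight:
  x=0 (Gamma, w=75) cum 75
  x=1 (Zeta, w=40) cum 115
  x=2 (Alpha, w=100) cum 215
  x=5 (Delta, w=225) cum 440  ← median
  x=11 (Beta, w=7) cum 447
  x=11 (Epsilon, w=275) cum 722
⇒ x* = 5
y-coordinate, sorted with cumulative weight:
  y=1 (Zeta, w=40) cum 40
  y=2 (Beta, w=7) cum 47
  y=8 (Alpha, w=100) cum 147
  y=8 (Delta, w=225) cum 372  ← median
  y=8 (Epsilon, w=275) cum 647
  y=9 (Gamma, w=75) cum 722
⇒ y* = 8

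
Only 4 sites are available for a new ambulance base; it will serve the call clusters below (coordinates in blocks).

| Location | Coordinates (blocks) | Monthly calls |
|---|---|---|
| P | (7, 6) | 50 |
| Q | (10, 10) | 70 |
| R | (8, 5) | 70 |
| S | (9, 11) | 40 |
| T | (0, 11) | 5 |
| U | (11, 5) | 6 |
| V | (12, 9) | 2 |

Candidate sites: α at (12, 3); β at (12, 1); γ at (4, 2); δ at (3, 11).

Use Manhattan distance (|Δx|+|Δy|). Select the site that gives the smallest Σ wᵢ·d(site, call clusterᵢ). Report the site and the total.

α, total 2020 blocks

Total weighted distance at each candidate:
  α (12, 3): total = 2020
  β (12, 1): total = 2506
  γ (4, 2): total = 2535
  δ (3, 11): total = 2141
Minimum is at α with total 2020 blocks.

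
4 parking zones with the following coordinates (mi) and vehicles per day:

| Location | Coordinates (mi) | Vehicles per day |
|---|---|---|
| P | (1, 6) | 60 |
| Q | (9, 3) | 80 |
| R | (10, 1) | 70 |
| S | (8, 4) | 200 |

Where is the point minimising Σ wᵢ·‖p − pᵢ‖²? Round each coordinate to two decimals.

(7.51, 3.59)

The minimiser of Σwᵢ‖p−pᵢ‖² is the weighted centroid p* = (Σwᵢpᵢ)/(Σwᵢ).
Σwᵢ = 410.
Σwᵢxᵢ = 60·1 + 80·9 + 70·10 + 200·8 = 3080.
Σwᵢyᵢ = 60·6 + 80·3 + 70·1 + 200·4 = 1470.
x* = 3080/410 = 7.51, y* = 1470/410 = 3.59.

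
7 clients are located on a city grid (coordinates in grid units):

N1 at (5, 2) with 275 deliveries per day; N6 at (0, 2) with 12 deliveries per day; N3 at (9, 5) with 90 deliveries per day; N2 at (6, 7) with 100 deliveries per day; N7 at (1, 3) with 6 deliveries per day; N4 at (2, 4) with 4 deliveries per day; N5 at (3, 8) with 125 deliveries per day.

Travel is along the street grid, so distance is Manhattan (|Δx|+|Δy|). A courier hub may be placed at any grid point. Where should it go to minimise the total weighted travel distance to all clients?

Manhattan distance separates: Σwᵢ(|x−xᵢ|+|y−yᵢ|) = Σwᵢ|x−xᵢ| + Σwᵢ|y−yᵢ|, so x and y are optimised independently as 1-D weighted medians.
Total weight W = 612; half = 306.
x-coordinate, sorted with cumulative weight:
  x=0 (N6, w=12) cum 12
  x=1 (N7, w=6) cum 18
  x=2 (N4, w=4) cum 22
  x=3 (N5, w=125) cum 147
  x=5 (N1, w=275) cum 422  ← median
  x=6 (N2, w=100) cum 522
  x=9 (N3, w=90) cum 612
⇒ x* = 5
y-coordinate, sorted with cumulative weight:
  y=2 (N1, w=275) cum 275
  y=2 (N6, w=12) cum 287
  y=3 (N7, w=6) cum 293
  y=4 (N4, w=4) cum 297
  y=5 (N3, w=90) cum 387  ← median
  y=7 (N2, w=100) cum 487
  y=8 (N5, w=125) cum 612
⇒ y* = 5

(5, 5)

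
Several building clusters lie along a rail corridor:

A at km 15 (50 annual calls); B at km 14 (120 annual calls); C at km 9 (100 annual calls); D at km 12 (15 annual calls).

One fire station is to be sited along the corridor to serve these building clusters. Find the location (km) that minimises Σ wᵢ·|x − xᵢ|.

x = 14

For a sum of weighted absolute distances on a line, the optimum is the weighted median (not the mean). Total weight W = 285; half-weight = 142.5.
Sort by position and accumulate weight:
  km 9 (C, w=100) → cum 100
  km 12 (D, w=15) → cum 115
  km 14 (B, w=120) → cum 235  ≥ 142.5 → median here
  km 15 (A, w=50) → cum 285
Optimal location: km 14.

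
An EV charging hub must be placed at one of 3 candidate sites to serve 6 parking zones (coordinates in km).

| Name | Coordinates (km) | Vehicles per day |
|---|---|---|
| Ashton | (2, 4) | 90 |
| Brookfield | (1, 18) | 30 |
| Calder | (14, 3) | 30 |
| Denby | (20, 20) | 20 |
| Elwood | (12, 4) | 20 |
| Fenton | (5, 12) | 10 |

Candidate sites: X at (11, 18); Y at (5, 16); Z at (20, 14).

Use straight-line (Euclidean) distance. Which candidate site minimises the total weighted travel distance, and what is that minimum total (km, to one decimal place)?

Total weighted distance at each candidate:
  X (11, 18): total = 2806.8
  Y (5, 16): total = 2350.1
  Z (20, 14): total = 3339.1
Minimum is at Y with total 2350.1 km.

Y, total 2350.1 km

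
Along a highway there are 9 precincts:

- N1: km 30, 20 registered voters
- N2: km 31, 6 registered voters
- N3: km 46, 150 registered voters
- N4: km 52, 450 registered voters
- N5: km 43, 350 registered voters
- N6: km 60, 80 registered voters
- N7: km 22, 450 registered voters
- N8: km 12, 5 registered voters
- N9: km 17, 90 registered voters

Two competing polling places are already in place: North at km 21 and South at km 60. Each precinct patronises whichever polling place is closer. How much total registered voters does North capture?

571

The indifferent point is the midpoint (21+60)/2 = 40.5; precincts left of it (closer to North at 21) go to North, those right go to South.
  N8 at 12 (w=5) → North
  N9 at 17 (w=90) → North
  N7 at 22 (w=450) → North
  N1 at 30 (w=20) → North
  N2 at 31 (w=6) → North
  N5 at 43 (w=350) → South
  N3 at 46 (w=150) → South
  N4 at 52 (w=450) → South
  N6 at 60 (w=80) → South
North captures 571; South captures 1030.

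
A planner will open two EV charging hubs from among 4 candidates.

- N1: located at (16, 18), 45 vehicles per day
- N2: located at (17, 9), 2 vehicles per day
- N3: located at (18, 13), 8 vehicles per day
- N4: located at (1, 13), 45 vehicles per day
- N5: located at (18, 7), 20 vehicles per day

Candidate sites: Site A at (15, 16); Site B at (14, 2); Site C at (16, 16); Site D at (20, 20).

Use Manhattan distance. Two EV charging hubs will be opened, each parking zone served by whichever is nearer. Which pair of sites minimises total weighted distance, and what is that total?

{Site A, Site C}, total 1131

Evaluate every pair (each demand assigned to the nearer of the two):
  {Site A, Site C}: total = 1131
  {Site B, Site C}: total = 1136
  {Site A, Site B}: total = 1146
  {Site C, Site D}: total = 1176
  {Site A, Site D}: total = 1206
  {Site B, Site D}: total = 1622
Best pair: {Site A, Site C} with total 1131.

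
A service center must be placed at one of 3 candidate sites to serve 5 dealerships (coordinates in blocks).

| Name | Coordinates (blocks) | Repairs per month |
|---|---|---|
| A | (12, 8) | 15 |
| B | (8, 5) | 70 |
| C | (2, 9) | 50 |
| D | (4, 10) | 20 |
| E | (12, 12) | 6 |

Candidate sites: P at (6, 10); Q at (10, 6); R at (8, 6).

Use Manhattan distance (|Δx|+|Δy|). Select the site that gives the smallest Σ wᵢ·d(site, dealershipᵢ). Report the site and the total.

Total weighted distance at each candidate:
  P (6, 10): total = 948
  Q (10, 6): total = 1068
  R (8, 6): total = 830
Minimum is at R with total 830 blocks.

R, total 830 blocks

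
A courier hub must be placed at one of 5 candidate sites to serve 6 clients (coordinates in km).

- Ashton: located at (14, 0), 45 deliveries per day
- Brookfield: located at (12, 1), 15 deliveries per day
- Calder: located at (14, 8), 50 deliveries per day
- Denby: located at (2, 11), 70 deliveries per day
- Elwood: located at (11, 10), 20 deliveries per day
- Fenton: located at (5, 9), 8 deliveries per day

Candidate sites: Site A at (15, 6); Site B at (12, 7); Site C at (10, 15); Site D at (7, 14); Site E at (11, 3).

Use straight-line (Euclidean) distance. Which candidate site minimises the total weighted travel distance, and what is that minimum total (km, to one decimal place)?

Site B, total 1404.8 km

Total weighted distance at each candidate:
  Site A (15, 6): total = 1644.6
  Site B (12, 7): total = 1404.8
  Site C (10, 15): total = 2104.4
  Site D (7, 14): total = 1938.6
  Site E (11, 3): total = 1566.8
Minimum is at Site B with total 1404.8 km.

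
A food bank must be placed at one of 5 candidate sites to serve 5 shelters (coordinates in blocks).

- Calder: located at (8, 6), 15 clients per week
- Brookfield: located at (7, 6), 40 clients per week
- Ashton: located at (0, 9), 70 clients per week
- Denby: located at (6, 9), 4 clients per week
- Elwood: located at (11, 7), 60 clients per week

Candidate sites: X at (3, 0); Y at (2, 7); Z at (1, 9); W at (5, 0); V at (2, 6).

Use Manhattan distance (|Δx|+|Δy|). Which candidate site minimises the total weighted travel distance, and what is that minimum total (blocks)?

Y, total 1189 blocks

Total weighted distance at each candidate:
  X (3, 0): total = 2353
  Y (2, 7): total = 1189
  Z (1, 9): total = 1320
  W (5, 0): total = 2255
  V (2, 6): total = 1268
Minimum is at Y with total 1189 blocks.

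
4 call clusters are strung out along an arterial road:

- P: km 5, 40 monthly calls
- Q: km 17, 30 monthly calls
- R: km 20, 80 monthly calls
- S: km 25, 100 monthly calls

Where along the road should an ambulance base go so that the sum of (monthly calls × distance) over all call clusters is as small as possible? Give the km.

x = 20

For a sum of weighted absolute distances on a line, the optimum is the weighted median (not the mean). Total weight W = 250; half-weight = 125.
Sort by position and accumulate weight:
  km 5 (P, w=40) → cum 40
  km 17 (Q, w=30) → cum 70
  km 20 (R, w=80) → cum 150  ≥ 125 → median here
  km 25 (S, w=100) → cum 250
Optimal location: km 20.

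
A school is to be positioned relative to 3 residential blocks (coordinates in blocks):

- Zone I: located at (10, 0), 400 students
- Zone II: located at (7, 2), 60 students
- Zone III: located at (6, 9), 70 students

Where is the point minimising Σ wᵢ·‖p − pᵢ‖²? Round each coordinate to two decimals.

(9.13, 1.42)

The minimiser of Σwᵢ‖p−pᵢ‖² is the weighted centroid p* = (Σwᵢpᵢ)/(Σwᵢ).
Σwᵢ = 530.
Σwᵢxᵢ = 400·10 + 60·7 + 70·6 = 4840.
Σwᵢyᵢ = 400·0 + 60·2 + 70·9 = 750.
x* = 4840/530 = 9.13, y* = 750/530 = 1.42.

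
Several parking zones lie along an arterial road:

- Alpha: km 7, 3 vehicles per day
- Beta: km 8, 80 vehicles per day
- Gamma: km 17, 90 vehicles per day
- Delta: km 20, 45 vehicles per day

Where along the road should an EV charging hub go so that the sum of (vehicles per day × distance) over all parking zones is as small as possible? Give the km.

For a sum of weighted absolute distances on a line, the optimum is the weighted median (not the mean). Total weight W = 218; half-weight = 109.
Sort by position and accumulate weight:
  km 7 (Alpha, w=3) → cum 3
  km 8 (Beta, w=80) → cum 83
  km 17 (Gamma, w=90) → cum 173  ≥ 109 → median here
  km 20 (Delta, w=45) → cum 218
Optimal location: km 17.

x = 17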